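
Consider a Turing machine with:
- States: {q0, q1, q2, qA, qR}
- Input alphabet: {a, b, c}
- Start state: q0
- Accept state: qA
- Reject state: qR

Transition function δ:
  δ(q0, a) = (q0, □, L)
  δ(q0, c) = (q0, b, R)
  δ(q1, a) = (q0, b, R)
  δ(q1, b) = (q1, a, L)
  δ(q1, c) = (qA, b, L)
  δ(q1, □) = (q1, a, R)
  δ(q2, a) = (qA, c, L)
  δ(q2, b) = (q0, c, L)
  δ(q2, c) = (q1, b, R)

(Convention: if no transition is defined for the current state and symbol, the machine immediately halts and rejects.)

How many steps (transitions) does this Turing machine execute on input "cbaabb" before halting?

Execution trace:
Initial: [q0]cbaabb
Step 1: δ(q0, c) = (q0, b, R) → b[q0]baabb

No transition is defined for δ(q0, b). By convention the machine halts and rejects.

The machine executed 1 step before halting.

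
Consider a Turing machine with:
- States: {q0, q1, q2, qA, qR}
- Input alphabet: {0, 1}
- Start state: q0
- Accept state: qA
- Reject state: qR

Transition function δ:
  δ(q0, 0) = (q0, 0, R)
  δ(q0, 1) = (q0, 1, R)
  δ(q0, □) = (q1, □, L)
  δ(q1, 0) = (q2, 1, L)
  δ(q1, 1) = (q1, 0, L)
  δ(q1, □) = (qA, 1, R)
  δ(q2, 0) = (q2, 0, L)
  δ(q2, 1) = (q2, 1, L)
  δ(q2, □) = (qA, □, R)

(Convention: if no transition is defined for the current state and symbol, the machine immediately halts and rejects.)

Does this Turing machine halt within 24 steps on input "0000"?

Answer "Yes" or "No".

Execution trace:
Initial: [q0]0000
Step 1: δ(q0, 0) = (q0, 0, R) → 0[q0]000
Step 2: δ(q0, 0) = (q0, 0, R) → 00[q0]00
Step 3: δ(q0, 0) = (q0, 0, R) → 000[q0]0
Step 4: δ(q0, 0) = (q0, 0, R) → 0000[q0]□
Step 5: δ(q0, □) = (q1, □, L) → 000[q1]0□
Step 6: δ(q1, 0) = (q2, 1, L) → 00[q2]01□
Step 7: δ(q2, 0) = (q2, 0, L) → 0[q2]001□
Step 8: δ(q2, 0) = (q2, 0, L) → [q2]0001□
Step 9: δ(q2, 0) = (q2, 0, L) → [q2]□0001□
Step 10: δ(q2, □) = (qA, □, R) → □[qA]0001□

The machine reaches the accept state qA and halts.
The machine halted after 10 steps (within the 24-step bound).

Answer: Yes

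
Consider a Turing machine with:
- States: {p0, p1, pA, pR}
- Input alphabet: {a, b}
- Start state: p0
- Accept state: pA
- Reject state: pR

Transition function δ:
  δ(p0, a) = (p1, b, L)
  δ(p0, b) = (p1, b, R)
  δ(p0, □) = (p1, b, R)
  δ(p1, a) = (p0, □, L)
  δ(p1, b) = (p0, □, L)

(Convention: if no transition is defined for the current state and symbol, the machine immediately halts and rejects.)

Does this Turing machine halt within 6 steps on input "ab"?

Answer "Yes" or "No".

Execution trace:
Initial: [p0]ab
Step 1: δ(p0, a) = (p1, b, L) → [p1]□bb

No transition is defined for δ(p1, □). By convention the machine halts and rejects.
The machine halted after 1 step (within the 6-step bound).

Answer: Yes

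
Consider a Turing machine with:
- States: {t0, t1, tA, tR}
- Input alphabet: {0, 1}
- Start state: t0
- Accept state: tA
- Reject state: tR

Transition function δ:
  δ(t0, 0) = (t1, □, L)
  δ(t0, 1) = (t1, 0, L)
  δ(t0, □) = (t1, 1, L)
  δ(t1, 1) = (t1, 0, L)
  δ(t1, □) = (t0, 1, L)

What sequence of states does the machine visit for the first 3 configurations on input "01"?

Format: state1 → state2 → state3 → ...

Execution trace:
Initial: [t0]01
Step 1: δ(t0, 0) = (t1, □, L) → [t1]□□1
Step 2: δ(t1, □) = (t0, 1, L) → [t0]□1□1

State sequence: t0 → t1 → t0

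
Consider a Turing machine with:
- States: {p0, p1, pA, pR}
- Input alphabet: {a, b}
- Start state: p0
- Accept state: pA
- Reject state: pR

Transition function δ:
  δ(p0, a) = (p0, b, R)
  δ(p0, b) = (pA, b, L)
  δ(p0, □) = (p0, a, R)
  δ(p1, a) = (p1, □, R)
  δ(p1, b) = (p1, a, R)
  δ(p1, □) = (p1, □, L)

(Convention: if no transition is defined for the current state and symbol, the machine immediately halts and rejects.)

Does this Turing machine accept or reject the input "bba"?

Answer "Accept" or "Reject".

Execution trace:
Initial: [p0]bba
Step 1: δ(p0, b) = (pA, b, L) → [pA]□bba

The machine reaches the accept state pA and halts.

Answer: Accept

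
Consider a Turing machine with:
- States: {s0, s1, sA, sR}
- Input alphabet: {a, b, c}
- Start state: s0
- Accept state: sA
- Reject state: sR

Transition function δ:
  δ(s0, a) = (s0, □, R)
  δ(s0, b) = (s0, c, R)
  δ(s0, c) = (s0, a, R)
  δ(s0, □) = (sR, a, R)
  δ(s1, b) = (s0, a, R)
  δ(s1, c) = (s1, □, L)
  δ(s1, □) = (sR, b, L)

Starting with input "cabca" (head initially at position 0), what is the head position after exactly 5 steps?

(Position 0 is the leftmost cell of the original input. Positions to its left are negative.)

Execution trace (head position shown):
Step 0: [s0]cabca  (head at position 0)
Step 1: move right → a[s0]abca  (head at position 1)
Step 2: move right → a□[s0]bca  (head at position 2)
Step 3: move right → a□c[s0]ca  (head at position 3)
Step 4: move right → a□ca[s0]a  (head at position 4)
Step 5: move right → a□ca□[s0]□  (head at position 5)

After 5 steps, the head is at position 5.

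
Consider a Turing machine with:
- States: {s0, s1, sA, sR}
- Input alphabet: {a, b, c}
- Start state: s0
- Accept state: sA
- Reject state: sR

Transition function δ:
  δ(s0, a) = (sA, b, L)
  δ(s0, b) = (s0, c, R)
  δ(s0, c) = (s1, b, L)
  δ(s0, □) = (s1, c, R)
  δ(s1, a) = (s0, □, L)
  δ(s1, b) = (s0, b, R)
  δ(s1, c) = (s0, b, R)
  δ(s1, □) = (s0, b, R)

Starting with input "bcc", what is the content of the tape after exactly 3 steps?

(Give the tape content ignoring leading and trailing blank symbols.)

Execution trace:
Initial: [s0]bcc
Step 1: δ(s0, b) = (s0, c, R) → c[s0]cc
Step 2: δ(s0, c) = (s1, b, L) → [s1]cbc
Step 3: δ(s1, c) = (s0, b, R) → b[s0]bc

After 3 steps, the tape (ignoring leading/trailing blanks) is: bbc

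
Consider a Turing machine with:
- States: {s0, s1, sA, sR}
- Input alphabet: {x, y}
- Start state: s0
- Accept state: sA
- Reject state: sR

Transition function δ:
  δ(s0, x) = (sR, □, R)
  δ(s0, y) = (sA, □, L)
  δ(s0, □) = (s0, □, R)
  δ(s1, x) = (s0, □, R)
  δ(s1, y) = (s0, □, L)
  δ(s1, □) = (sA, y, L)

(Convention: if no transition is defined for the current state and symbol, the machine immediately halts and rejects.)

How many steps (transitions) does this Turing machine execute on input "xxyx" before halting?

Execution trace:
Initial: [s0]xxyx
Step 1: δ(s0, x) = (sR, □, R) → □[sR]xyx

The machine reaches the reject state sR and halts.

The machine executed 1 step before halting.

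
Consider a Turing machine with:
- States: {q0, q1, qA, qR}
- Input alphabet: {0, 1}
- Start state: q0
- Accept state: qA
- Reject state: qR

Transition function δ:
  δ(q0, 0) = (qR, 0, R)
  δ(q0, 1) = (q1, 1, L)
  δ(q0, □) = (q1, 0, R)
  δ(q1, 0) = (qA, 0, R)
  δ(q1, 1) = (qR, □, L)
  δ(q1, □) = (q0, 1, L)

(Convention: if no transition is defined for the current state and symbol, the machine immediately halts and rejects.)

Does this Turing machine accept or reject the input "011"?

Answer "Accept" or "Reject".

Execution trace:
Initial: [q0]011
Step 1: δ(q0, 0) = (qR, 0, R) → 0[qR]11

The machine reaches the reject state qR and halts.

Answer: Reject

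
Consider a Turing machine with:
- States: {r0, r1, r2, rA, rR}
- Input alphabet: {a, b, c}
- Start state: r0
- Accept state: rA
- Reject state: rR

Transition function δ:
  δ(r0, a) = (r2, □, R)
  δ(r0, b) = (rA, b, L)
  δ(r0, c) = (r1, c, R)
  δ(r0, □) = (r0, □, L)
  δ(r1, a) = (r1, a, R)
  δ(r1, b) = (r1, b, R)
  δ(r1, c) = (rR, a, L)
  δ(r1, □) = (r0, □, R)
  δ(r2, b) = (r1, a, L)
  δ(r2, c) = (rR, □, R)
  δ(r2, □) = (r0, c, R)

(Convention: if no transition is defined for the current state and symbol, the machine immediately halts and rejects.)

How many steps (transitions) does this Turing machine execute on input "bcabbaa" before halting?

Execution trace:
Initial: [r0]bcabbaa
Step 1: δ(r0, b) = (rA, b, L) → [rA]□bcabbaa

The machine reaches the accept state rA and halts.

The machine executed 1 step before halting.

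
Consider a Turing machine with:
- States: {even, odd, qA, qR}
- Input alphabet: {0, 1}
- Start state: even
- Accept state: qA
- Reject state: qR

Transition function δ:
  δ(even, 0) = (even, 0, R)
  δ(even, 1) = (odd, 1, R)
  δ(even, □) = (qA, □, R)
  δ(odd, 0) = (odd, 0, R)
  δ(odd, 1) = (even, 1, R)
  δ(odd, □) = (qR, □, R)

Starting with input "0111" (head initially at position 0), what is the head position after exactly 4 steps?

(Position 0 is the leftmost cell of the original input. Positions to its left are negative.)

Execution trace (head position shown):
Step 0: [even]0111  (head at position 0)
Step 1: move right → 0[even]111  (head at position 1)
Step 2: move right → 01[odd]11  (head at position 2)
Step 3: move right → 011[even]1  (head at position 3)
Step 4: move right → 0111[odd]□  (head at position 4)

After 4 steps, the head is at position 4.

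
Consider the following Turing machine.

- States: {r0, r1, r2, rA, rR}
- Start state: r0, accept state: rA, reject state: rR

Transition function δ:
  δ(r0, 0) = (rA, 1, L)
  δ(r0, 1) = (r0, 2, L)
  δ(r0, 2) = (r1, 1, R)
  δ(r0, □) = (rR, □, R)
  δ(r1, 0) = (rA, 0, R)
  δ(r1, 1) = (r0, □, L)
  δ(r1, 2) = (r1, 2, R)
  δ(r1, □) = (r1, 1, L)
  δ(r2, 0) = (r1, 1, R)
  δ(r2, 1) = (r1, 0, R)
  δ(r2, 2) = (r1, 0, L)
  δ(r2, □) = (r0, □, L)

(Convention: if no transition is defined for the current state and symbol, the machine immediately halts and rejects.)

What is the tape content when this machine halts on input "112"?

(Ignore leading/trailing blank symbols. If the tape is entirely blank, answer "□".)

Execution trace:
Initial: [r0]112
Step 1: δ(r0, 1) = (r0, 2, L) → [r0]□212
Step 2: δ(r0, □) = (rR, □, R) → □[rR]212

The machine reaches the reject state rR and halts.

Final tape (ignoring leading/trailing blanks): 212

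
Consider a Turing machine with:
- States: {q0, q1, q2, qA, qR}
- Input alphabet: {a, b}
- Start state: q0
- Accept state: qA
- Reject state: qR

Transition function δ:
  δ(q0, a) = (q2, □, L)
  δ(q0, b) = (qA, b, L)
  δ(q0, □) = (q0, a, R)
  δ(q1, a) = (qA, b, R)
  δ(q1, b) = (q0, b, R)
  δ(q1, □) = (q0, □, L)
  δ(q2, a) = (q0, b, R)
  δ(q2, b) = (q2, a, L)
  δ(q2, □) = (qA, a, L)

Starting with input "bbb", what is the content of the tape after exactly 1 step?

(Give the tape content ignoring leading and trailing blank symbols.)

Execution trace:
Initial: [q0]bbb
Step 1: δ(q0, b) = (qA, b, L) → [qA]□bbb

The machine reaches the accept state qA and halts.

After 1 step, the tape (ignoring leading/trailing blanks) is: bbb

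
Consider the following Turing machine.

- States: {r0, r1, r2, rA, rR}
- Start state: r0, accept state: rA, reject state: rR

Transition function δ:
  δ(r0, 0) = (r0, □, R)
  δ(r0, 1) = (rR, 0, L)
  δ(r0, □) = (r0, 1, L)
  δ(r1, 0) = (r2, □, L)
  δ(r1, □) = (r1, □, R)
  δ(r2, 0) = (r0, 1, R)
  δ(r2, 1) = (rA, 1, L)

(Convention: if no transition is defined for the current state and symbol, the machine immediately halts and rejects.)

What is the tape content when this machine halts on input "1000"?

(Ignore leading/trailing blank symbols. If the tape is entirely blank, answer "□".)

Execution trace:
Initial: [r0]1000
Step 1: δ(r0, 1) = (rR, 0, L) → [rR]□0000

The machine reaches the reject state rR and halts.

Final tape (ignoring leading/trailing blanks): 0000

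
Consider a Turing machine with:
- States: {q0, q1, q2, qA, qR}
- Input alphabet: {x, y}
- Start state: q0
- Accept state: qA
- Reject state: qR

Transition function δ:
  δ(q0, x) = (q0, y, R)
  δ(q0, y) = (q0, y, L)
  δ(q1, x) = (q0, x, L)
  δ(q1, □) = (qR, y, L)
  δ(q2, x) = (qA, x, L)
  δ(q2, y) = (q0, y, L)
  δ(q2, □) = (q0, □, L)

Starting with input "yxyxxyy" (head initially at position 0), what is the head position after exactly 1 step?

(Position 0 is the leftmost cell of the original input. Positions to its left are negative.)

Execution trace (head position shown):
Step 0: [q0]yxyxxyy  (head at position 0)
Step 1: move left → [q0]□yxyxxyy  (head at position -1)

After 1 step, the head is at position -1.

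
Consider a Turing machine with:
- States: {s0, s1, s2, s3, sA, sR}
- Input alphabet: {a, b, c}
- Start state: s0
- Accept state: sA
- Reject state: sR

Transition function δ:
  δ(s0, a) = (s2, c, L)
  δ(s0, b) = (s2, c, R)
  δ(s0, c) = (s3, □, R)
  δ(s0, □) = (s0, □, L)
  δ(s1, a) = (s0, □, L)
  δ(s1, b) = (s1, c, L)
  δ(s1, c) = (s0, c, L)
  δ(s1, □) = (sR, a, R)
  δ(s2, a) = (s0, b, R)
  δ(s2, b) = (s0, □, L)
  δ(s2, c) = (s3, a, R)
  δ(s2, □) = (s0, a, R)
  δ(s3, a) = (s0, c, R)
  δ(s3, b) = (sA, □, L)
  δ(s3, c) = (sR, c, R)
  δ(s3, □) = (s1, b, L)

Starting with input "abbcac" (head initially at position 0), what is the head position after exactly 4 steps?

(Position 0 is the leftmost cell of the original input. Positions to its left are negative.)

Execution trace (head position shown):
Step 0: [s0]abbcac  (head at position 0)
Step 1: move left → [s2]□cbbcac  (head at position -1)
Step 2: move right → a[s0]cbbcac  (head at position 0)
Step 3: move right → a□[s3]bbcac  (head at position 1)
Step 4: move left → a[sA]□□bcac  (head at position 0)

After 4 steps, the head is at position 0.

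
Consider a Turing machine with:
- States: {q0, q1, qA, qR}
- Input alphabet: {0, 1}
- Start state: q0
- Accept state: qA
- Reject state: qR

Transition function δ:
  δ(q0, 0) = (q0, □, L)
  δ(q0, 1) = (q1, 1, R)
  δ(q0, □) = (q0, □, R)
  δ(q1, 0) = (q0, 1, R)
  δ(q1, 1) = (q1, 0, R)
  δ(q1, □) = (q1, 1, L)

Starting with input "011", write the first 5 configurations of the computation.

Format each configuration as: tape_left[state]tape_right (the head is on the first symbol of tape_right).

Transitions applied:
Step 1: δ(q0, 0) = (q0, □, L)
Step 2: δ(q0, □) = (q0, □, R)
Step 3: δ(q0, □) = (q0, □, R)
Step 4: δ(q0, 1) = (q1, 1, R)

The first 5 configurations are:
[q0]011 ⊢ [q0]□□11 ⊢ □[q0]□11 ⊢ □□[q0]11 ⊢ □□1[q1]1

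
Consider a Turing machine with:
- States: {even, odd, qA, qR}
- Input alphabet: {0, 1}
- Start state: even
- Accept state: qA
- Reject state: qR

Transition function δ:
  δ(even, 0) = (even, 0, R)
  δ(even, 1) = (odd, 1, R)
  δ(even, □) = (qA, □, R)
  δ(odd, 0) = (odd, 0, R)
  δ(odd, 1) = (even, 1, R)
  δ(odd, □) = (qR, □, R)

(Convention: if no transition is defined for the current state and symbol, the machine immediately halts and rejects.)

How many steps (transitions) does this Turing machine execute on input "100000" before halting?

Execution trace:
Initial: [even]100000
Step 1: δ(even, 1) = (odd, 1, R) → 1[odd]00000
Step 2: δ(odd, 0) = (odd, 0, R) → 10[odd]0000
Step 3: δ(odd, 0) = (odd, 0, R) → 100[odd]000
Step 4: δ(odd, 0) = (odd, 0, R) → 1000[odd]00
Step 5: δ(odd, 0) = (odd, 0, R) → 10000[odd]0
Step 6: δ(odd, 0) = (odd, 0, R) → 100000[odd]□
Step 7: δ(odd, □) = (qR, □, R) → 100000□[qR]□

The machine reaches the reject state qR and halts.

The machine executed 7 steps before halting.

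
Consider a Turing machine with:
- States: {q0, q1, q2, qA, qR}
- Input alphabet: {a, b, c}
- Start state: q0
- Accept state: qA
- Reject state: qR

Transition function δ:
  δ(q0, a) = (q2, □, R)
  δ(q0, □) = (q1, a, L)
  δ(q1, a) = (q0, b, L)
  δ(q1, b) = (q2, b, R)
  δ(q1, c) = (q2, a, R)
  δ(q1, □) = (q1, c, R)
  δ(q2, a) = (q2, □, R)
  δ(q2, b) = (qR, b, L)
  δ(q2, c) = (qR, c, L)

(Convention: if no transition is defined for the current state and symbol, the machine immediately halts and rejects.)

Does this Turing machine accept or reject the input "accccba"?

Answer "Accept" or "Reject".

Execution trace:
Initial: [q0]accccba
Step 1: δ(q0, a) = (q2, □, R) → □[q2]ccccba
Step 2: δ(q2, c) = (qR, c, L) → [qR]□ccccba

The machine reaches the reject state qR and halts.

Answer: Reject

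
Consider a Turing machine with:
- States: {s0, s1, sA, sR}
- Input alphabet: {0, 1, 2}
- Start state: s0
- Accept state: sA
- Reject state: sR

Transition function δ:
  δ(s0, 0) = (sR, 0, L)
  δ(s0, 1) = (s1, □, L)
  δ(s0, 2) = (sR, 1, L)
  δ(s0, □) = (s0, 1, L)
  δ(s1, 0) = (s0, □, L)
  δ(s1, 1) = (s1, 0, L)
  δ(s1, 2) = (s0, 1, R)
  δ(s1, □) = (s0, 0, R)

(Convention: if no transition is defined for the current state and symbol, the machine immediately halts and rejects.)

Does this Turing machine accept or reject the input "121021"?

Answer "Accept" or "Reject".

Execution trace:
Initial: [s0]121021
Step 1: δ(s0, 1) = (s1, □, L) → [s1]□□21021
Step 2: δ(s1, □) = (s0, 0, R) → 0[s0]□21021
Step 3: δ(s0, □) = (s0, 1, L) → [s0]0121021
Step 4: δ(s0, 0) = (sR, 0, L) → [sR]□0121021

The machine reaches the reject state sR and halts.

Answer: Reject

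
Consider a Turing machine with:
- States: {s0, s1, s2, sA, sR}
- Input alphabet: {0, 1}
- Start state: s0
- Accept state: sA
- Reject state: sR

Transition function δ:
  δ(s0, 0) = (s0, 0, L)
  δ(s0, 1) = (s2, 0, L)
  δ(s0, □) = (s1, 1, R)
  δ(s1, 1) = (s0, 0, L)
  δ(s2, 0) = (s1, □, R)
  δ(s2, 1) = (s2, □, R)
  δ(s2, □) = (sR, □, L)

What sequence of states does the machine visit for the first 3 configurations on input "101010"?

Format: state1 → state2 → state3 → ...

Execution trace:
Initial: [s0]101010
Step 1: δ(s0, 1) = (s2, 0, L) → [s2]□001010
Step 2: δ(s2, □) = (sR, □, L) → [sR]□□001010

The machine reaches the reject state sR and halts.

State sequence: s0 → s2 → sR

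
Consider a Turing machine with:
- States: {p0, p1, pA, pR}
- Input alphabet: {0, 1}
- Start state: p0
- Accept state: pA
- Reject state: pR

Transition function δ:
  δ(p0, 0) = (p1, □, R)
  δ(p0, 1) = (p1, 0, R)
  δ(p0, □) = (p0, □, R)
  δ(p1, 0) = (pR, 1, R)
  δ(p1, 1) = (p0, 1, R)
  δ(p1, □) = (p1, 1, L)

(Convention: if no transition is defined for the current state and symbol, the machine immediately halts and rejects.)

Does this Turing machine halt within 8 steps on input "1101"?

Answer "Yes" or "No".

Execution trace:
Initial: [p0]1101
Step 1: δ(p0, 1) = (p1, 0, R) → 0[p1]101
Step 2: δ(p1, 1) = (p0, 1, R) → 01[p0]01
Step 3: δ(p0, 0) = (p1, □, R) → 01□[p1]1
Step 4: δ(p1, 1) = (p0, 1, R) → 01□1[p0]□
Step 5: δ(p0, □) = (p0, □, R) → 01□1□[p0]□
Step 6: δ(p0, □) = (p0, □, R) → 01□1□□[p0]□
Step 7: δ(p0, □) = (p0, □, R) → 01□1□□□[p0]□
Step 8: δ(p0, □) = (p0, □, R) → 01□1□□□□[p0]□

The machine has not reached a halting state after 8 steps.
The machine did not halt within the 8-step bound.

Answer: No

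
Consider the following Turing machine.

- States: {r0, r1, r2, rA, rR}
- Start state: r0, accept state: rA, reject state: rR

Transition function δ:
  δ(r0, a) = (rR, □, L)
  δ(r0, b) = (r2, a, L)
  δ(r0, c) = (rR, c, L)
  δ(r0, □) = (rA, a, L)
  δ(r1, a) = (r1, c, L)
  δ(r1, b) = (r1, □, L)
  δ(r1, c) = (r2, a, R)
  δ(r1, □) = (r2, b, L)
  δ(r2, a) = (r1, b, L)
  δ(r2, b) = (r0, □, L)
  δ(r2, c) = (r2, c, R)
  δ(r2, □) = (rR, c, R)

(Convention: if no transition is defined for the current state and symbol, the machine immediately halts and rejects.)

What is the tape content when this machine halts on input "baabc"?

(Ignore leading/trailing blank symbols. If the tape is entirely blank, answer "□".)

Execution trace:
Initial: [r0]baabc
Step 1: δ(r0, b) = (r2, a, L) → [r2]□aaabc
Step 2: δ(r2, □) = (rR, c, R) → c[rR]aaabc

The machine reaches the reject state rR and halts.

Final tape (ignoring leading/trailing blanks): caaabc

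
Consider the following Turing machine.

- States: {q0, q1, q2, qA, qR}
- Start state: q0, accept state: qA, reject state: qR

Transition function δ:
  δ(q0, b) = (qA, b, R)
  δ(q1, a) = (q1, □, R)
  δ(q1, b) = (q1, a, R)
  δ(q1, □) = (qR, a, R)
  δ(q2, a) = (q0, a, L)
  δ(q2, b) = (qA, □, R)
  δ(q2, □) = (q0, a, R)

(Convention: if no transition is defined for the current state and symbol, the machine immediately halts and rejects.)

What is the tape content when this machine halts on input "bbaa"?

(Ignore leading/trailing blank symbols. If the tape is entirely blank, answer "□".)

Execution trace:
Initial: [q0]bbaa
Step 1: δ(q0, b) = (qA, b, R) → b[qA]baa

The machine reaches the accept state qA and halts.

Final tape (ignoring leading/trailing blanks): bbaa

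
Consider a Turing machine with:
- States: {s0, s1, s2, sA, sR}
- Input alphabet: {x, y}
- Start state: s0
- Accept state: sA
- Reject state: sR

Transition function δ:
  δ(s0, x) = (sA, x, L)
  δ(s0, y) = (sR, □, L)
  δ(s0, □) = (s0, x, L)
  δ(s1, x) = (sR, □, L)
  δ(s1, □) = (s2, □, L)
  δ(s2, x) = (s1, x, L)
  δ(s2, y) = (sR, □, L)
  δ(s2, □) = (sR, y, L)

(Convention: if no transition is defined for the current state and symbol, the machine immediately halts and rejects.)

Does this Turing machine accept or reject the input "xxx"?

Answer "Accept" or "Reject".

Execution trace:
Initial: [s0]xxx
Step 1: δ(s0, x) = (sA, x, L) → [sA]□xxx

The machine reaches the accept state sA and halts.

Answer: Accept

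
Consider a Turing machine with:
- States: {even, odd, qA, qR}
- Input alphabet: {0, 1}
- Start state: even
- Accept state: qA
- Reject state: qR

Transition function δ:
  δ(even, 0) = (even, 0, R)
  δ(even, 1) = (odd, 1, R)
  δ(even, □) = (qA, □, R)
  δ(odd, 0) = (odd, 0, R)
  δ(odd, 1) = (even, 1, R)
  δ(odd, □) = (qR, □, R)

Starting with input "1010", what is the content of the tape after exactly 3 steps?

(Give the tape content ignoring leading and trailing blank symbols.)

Execution trace:
Initial: [even]1010
Step 1: δ(even, 1) = (odd, 1, R) → 1[odd]010
Step 2: δ(odd, 0) = (odd, 0, R) → 10[odd]10
Step 3: δ(odd, 1) = (even, 1, R) → 101[even]0

After 3 steps, the tape (ignoring leading/trailing blanks) is: 1010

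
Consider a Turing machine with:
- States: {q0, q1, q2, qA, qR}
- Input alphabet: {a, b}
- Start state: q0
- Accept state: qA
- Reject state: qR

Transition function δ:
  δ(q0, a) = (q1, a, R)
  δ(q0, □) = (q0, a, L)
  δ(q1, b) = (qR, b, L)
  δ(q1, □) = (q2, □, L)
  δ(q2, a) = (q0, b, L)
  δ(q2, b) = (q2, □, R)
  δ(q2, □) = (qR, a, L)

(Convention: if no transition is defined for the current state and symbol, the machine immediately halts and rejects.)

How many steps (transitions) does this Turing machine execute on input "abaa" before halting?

Execution trace:
Initial: [q0]abaa
Step 1: δ(q0, a) = (q1, a, R) → a[q1]baa
Step 2: δ(q1, b) = (qR, b, L) → [qR]abaa

The machine reaches the reject state qR and halts.

The machine executed 2 steps before halting.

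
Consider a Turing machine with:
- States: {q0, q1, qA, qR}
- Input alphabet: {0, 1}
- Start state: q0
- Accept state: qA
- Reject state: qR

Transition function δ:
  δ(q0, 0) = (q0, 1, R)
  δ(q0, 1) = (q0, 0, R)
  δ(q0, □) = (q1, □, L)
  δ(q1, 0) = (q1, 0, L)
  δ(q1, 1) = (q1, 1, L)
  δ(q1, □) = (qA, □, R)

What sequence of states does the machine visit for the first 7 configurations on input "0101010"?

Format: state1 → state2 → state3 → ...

Execution trace:
Initial: [q0]0101010
Step 1: δ(q0, 0) = (q0, 1, R) → 1[q0]101010
Step 2: δ(q0, 1) = (q0, 0, R) → 10[q0]01010
Step 3: δ(q0, 0) = (q0, 1, R) → 101[q0]1010
Step 4: δ(q0, 1) = (q0, 0, R) → 1010[q0]010
Step 5: δ(q0, 0) = (q0, 1, R) → 10101[q0]10
Step 6: δ(q0, 1) = (q0, 0, R) → 101010[q0]0

State sequence: q0 → q0 → q0 → q0 → q0 → q0 → q0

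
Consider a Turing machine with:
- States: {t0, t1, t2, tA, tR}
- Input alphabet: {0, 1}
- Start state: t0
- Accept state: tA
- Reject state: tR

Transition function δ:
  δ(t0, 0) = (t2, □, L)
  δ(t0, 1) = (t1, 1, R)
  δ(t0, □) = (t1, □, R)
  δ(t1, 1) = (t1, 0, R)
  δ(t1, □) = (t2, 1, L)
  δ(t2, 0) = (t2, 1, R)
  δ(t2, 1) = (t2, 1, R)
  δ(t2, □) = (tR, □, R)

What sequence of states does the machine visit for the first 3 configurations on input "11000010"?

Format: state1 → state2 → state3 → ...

Execution trace:
Initial: [t0]11000010
Step 1: δ(t0, 1) = (t1, 1, R) → 1[t1]1000010
Step 2: δ(t1, 1) = (t1, 0, R) → 10[t1]000010

No transition is defined for δ(t1, 0). By convention the machine halts and rejects.

State sequence: t0 → t1 → t1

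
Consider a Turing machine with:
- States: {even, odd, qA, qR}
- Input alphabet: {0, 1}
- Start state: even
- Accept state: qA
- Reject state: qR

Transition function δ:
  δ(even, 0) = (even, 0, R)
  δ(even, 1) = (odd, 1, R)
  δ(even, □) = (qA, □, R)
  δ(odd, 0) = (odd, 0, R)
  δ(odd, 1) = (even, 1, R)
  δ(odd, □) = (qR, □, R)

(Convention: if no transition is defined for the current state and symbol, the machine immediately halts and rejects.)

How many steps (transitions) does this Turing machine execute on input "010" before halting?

Execution trace:
Initial: [even]010
Step 1: δ(even, 0) = (even, 0, R) → 0[even]10
Step 2: δ(even, 1) = (odd, 1, R) → 01[odd]0
Step 3: δ(odd, 0) = (odd, 0, R) → 010[odd]□
Step 4: δ(odd, □) = (qR, □, R) → 010□[qR]□

The machine reaches the reject state qR and halts.

The machine executed 4 steps before halting.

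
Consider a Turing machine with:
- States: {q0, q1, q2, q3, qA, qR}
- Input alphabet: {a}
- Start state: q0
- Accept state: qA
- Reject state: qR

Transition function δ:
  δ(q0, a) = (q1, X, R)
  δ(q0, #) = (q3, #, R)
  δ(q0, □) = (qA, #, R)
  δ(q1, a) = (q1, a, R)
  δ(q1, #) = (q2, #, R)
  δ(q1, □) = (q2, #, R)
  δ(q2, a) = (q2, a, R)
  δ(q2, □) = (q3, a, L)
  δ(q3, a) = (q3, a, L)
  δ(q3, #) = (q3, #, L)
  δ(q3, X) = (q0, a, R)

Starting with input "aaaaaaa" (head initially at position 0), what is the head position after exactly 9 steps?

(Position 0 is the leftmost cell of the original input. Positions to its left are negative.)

Execution trace (head position shown):
Step 0: [q0]aaaaaaa  (head at position 0)
Step 1: move right → X[q1]aaaaaa  (head at position 1)
Step 2: move right → Xa[q1]aaaaa  (head at position 2)
Step 3: move right → Xaa[q1]aaaa  (head at position 3)
Step 4: move right → Xaaa[q1]aaa  (head at position 4)
Step 5: move right → Xaaaa[q1]aa  (head at position 5)
Step 6: move right → Xaaaaa[q1]a  (head at position 6)
Step 7: move right → Xaaaaaa[q1]□  (head at position 7)
Step 8: move right → Xaaaaaa#[q2]□  (head at position 8)
Step 9: move left → Xaaaaaa[q3]#a  (head at position 7)

After 9 steps, the head is at position 7.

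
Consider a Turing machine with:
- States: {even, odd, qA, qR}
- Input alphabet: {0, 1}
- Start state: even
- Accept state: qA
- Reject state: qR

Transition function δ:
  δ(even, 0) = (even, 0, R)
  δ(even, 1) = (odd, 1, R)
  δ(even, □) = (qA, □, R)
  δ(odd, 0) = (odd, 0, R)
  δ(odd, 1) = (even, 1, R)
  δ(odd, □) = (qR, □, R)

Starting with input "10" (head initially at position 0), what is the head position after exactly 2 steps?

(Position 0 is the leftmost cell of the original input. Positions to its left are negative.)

Execution trace (head position shown):
Step 0: [even]10  (head at position 0)
Step 1: move right → 1[odd]0  (head at position 1)
Step 2: move right → 10[odd]□  (head at position 2)

After 2 steps, the head is at position 2.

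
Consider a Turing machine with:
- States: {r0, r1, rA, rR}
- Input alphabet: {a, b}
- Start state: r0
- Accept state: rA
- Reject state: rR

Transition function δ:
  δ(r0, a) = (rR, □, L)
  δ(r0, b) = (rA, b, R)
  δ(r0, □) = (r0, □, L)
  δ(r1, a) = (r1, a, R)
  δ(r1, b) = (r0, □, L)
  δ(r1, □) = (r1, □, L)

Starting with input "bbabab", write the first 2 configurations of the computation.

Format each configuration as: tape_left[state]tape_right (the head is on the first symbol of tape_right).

Transitions applied:
Step 1: δ(r0, b) = (rA, b, R)

The first 2 configurations are:
[r0]bbabab ⊢ b[rA]babab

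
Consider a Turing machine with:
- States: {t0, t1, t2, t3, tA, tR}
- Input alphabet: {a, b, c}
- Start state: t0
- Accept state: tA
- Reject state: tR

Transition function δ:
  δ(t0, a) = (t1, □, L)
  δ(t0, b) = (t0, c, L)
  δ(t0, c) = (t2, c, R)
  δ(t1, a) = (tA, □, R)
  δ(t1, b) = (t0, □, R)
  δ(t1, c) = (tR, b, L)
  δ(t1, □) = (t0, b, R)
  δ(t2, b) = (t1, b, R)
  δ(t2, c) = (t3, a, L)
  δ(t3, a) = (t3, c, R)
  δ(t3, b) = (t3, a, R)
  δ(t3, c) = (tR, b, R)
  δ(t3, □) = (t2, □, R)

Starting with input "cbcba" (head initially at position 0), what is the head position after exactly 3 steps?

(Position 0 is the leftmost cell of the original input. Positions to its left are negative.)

Execution trace (head position shown):
Step 0: [t0]cbcba  (head at position 0)
Step 1: move right → c[t2]bcba  (head at position 1)
Step 2: move right → cb[t1]cba  (head at position 2)
Step 3: move left → c[tR]bbba  (head at position 1)

After 3 steps, the head is at position 1.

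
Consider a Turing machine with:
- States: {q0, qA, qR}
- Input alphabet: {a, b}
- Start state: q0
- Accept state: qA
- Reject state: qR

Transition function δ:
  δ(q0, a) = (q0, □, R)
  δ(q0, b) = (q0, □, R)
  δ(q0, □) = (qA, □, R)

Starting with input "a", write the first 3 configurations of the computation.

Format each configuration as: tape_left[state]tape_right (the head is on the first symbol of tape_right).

Transitions applied:
Step 1: δ(q0, a) = (q0, □, R)
Step 2: δ(q0, □) = (qA, □, R)

The first 3 configurations are:
[q0]a ⊢ □[q0]□ ⊢ □□[qA]□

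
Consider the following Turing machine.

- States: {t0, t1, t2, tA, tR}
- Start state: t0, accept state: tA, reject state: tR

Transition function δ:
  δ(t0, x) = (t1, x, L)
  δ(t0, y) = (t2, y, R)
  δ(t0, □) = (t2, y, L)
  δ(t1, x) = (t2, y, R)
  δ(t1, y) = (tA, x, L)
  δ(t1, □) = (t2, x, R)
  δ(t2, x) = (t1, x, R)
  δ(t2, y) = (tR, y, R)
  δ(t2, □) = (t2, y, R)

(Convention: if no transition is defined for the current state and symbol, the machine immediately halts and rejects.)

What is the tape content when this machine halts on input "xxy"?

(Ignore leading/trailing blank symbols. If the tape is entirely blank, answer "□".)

Execution trace:
Initial: [t0]xxy
Step 1: δ(t0, x) = (t1, x, L) → [t1]□xxy
Step 2: δ(t1, □) = (t2, x, R) → x[t2]xxy
Step 3: δ(t2, x) = (t1, x, R) → xx[t1]xy
Step 4: δ(t1, x) = (t2, y, R) → xxy[t2]y
Step 5: δ(t2, y) = (tR, y, R) → xxyy[tR]□

The machine reaches the reject state tR and halts.

Final tape (ignoring leading/trailing blanks): xxyy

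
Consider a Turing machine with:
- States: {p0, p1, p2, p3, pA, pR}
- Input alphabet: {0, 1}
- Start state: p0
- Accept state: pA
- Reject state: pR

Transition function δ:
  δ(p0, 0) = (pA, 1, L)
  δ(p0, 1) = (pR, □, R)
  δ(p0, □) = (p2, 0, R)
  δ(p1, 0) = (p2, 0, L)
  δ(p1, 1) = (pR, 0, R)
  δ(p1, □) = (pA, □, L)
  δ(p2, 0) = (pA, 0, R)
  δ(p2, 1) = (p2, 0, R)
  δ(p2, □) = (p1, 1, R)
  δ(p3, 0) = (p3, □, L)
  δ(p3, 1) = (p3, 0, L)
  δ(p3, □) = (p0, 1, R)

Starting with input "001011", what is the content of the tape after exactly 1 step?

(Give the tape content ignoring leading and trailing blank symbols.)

Execution trace:
Initial: [p0]001011
Step 1: δ(p0, 0) = (pA, 1, L) → [pA]□101011

The machine reaches the accept state pA and halts.

After 1 step, the tape (ignoring leading/trailing blanks) is: 101011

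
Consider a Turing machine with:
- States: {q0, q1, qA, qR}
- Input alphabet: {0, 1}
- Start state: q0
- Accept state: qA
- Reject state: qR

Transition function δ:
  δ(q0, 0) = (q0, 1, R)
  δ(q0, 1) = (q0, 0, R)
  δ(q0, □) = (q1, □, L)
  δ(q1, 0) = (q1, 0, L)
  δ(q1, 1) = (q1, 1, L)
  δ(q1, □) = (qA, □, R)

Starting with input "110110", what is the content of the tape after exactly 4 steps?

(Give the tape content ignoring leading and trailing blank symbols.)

Execution trace:
Initial: [q0]110110
Step 1: δ(q0, 1) = (q0, 0, R) → 0[q0]10110
Step 2: δ(q0, 1) = (q0, 0, R) → 00[q0]0110
Step 3: δ(q0, 0) = (q0, 1, R) → 001[q0]110
Step 4: δ(q0, 1) = (q0, 0, R) → 0010[q0]10

After 4 steps, the tape (ignoring leading/trailing blanks) is: 001010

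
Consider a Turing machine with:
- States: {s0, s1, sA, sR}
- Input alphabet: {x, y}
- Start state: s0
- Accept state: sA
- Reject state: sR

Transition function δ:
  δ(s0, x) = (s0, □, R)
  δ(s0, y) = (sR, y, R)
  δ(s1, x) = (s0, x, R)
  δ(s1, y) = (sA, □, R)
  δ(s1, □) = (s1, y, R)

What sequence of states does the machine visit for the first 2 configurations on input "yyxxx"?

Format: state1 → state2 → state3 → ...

Execution trace:
Initial: [s0]yyxxx
Step 1: δ(s0, y) = (sR, y, R) → y[sR]yxxx

The machine reaches the reject state sR and halts.

State sequence: s0 → sR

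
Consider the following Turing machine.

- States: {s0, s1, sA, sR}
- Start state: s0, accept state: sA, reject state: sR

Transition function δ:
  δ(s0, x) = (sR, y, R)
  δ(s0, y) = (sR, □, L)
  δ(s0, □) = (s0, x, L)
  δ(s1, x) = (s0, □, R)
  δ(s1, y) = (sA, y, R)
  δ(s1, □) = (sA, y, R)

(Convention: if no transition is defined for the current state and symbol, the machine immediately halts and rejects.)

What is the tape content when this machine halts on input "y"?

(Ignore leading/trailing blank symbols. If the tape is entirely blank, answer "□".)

Execution trace:
Initial: [s0]y
Step 1: δ(s0, y) = (sR, □, L) → [sR]□□

The machine reaches the reject state sR and halts.

Final tape (ignoring leading/trailing blanks): □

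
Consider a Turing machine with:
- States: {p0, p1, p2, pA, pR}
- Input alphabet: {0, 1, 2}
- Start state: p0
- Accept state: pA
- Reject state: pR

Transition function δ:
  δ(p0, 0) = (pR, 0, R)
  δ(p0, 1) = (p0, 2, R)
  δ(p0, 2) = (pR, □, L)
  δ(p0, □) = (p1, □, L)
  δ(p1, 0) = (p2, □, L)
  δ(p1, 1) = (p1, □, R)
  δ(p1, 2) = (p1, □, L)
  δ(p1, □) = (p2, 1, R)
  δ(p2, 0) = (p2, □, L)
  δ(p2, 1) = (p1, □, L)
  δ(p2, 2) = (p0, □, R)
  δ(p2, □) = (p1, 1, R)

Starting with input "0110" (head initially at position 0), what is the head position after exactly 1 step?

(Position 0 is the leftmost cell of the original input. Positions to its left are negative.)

Execution trace (head position shown):
Step 0: [p0]0110  (head at position 0)
Step 1: move right → 0[pR]110  (head at position 1)

After 1 step, the head is at position 1.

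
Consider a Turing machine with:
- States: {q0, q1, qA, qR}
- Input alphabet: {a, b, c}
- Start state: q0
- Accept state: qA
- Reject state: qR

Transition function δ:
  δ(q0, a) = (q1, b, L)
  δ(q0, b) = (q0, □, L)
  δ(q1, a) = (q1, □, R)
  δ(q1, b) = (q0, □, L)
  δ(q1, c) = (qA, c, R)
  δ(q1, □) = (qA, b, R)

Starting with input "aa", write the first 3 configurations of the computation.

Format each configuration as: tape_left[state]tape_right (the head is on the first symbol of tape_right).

Transitions applied:
Step 1: δ(q0, a) = (q1, b, L)
Step 2: δ(q1, □) = (qA, b, R)

The first 3 configurations are:
[q0]aa ⊢ [q1]□ba ⊢ b[qA]ba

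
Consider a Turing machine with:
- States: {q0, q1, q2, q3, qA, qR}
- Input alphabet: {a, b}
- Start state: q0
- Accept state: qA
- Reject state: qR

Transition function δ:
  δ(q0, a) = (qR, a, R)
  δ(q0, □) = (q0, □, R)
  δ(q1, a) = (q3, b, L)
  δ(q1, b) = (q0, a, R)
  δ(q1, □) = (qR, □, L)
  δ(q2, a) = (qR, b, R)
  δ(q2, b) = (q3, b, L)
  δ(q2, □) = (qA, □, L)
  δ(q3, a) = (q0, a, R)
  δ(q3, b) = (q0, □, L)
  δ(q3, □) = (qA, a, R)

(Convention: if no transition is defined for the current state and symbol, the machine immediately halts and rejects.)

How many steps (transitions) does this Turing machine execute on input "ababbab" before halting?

Execution trace:
Initial: [q0]ababbab
Step 1: δ(q0, a) = (qR, a, R) → a[qR]babbab

The machine reaches the reject state qR and halts.

The machine executed 1 step before halting.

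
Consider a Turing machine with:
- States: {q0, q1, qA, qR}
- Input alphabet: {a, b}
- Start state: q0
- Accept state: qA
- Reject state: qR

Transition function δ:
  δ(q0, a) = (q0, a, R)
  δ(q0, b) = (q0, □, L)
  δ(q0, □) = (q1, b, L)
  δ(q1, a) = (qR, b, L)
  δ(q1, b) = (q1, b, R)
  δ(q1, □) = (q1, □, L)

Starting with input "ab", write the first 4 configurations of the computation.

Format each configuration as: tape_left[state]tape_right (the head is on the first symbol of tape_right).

Transitions applied:
Step 1: δ(q0, a) = (q0, a, R)
Step 2: δ(q0, b) = (q0, □, L)
Step 3: δ(q0, a) = (q0, a, R)

The first 4 configurations are:
[q0]ab ⊢ a[q0]b ⊢ [q0]a□ ⊢ a[q0]□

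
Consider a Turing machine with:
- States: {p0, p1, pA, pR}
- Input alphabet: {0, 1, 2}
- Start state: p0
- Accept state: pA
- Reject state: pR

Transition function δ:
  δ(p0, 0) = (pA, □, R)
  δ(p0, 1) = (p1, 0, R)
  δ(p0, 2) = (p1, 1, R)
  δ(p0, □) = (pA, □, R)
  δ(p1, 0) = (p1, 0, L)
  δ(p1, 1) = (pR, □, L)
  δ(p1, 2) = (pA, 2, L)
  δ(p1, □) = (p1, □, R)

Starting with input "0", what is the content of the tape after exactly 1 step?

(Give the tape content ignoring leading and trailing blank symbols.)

Execution trace:
Initial: [p0]0
Step 1: δ(p0, 0) = (pA, □, R) → □[pA]□

The machine reaches the accept state pA and halts.

After 1 step, the tape (ignoring leading/trailing blanks) is: □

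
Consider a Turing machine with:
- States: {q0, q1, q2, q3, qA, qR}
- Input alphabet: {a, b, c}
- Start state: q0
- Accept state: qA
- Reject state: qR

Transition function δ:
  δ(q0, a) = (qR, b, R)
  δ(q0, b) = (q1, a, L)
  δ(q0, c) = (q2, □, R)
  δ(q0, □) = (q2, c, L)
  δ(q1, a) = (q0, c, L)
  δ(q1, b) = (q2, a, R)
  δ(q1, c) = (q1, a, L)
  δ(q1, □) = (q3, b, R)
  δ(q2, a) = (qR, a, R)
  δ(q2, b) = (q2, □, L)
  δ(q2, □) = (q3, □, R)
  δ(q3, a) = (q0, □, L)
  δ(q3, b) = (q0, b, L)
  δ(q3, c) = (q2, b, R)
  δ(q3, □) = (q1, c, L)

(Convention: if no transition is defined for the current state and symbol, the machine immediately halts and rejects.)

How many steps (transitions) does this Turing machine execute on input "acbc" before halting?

Execution trace:
Initial: [q0]acbc
Step 1: δ(q0, a) = (qR, b, R) → b[qR]cbc

The machine reaches the reject state qR and halts.

The machine executed 1 step before halting.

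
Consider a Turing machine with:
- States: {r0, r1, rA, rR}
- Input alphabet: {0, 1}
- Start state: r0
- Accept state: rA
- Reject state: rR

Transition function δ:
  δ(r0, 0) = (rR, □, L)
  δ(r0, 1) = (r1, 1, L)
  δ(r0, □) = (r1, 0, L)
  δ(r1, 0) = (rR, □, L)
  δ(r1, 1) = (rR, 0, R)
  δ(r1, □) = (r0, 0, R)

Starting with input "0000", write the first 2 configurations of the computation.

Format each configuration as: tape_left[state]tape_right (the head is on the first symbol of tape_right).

Transitions applied:
Step 1: δ(r0, 0) = (rR, □, L)

The first 2 configurations are:
[r0]0000 ⊢ [rR]□□000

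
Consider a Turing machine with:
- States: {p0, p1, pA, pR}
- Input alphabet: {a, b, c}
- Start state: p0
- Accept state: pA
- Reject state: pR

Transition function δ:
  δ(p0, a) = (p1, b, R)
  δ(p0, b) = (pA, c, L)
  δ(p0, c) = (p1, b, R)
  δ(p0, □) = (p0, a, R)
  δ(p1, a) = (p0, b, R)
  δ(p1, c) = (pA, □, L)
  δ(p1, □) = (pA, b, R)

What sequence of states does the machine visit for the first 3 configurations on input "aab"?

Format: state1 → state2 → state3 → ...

Execution trace:
Initial: [p0]aab
Step 1: δ(p0, a) = (p1, b, R) → b[p1]ab
Step 2: δ(p1, a) = (p0, b, R) → bb[p0]b

State sequence: p0 → p1 → p0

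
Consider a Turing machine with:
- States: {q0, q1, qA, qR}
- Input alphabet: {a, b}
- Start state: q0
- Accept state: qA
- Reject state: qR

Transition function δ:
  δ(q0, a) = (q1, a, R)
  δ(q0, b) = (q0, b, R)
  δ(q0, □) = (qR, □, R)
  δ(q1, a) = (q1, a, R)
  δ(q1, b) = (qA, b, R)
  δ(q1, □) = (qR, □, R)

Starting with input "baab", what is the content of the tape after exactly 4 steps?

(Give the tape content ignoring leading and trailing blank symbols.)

Execution trace:
Initial: [q0]baab
Step 1: δ(q0, b) = (q0, b, R) → b[q0]aab
Step 2: δ(q0, a) = (q1, a, R) → ba[q1]ab
Step 3: δ(q1, a) = (q1, a, R) → baa[q1]b
Step 4: δ(q1, b) = (qA, b, R) → baab[qA]□

The machine reaches the accept state qA and halts.

After 4 steps, the tape (ignoring leading/trailing blanks) is: baab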